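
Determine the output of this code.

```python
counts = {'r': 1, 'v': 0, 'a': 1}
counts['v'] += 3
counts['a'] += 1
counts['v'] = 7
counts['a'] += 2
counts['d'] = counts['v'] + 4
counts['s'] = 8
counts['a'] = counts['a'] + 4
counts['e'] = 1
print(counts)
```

{'r': 1, 'v': 7, 'a': 8, 'd': 11, 's': 8, 'e': 1}

counts['v'] = 0+3 = 3 → {'r': 1, 'v': 3, 'a': 1}
counts['a'] = 1+1 = 2 → {'r': 1, 'v': 3, 'a': 2}
counts['v'] = 7 → {'r': 1, 'v': 7, 'a': 2}
counts['a'] = 2+2 = 4 → {'r': 1, 'v': 7, 'a': 4}
counts['d'] = counts['v']+4 = 11 → {'r': 1, 'v': 7, 'a': 4, 'd': 11}
counts['s'] = 8 → {'r': 1, 'v': 7, 'a': 4, 'd': 11, 's': 8}
counts['a'] = counts['a']+4 = 8 → {'r': 1, 'v': 7, 'a': 8, 'd': 11, 's': 8}
counts['e'] = 1 → {'r': 1, 'v': 7, 'a': 8, 'd': 11, 's': 8, 'e': 1}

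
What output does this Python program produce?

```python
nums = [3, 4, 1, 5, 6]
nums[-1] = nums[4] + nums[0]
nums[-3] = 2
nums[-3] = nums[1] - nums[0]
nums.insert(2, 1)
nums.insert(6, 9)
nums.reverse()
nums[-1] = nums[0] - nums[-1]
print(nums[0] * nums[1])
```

81

nums[-1] = nums[4]+nums[0] = 6+3 = 9 → [3, 4, 1, 5, 9]
nums[-3] = 2 → [3, 4, 2, 5, 9]
nums[-3] = nums[1]-nums[0] = 4-3 = 1 → [3, 4, 1, 5, 9]
insert 1 at 2 → [3, 4, 1, 1, 5, 9]
insert 9 at 6 → [3, 4, 1, 1, 5, 9, 9]
reverse → [9, 9, 5, 1, 1, 4, 3]
nums[-1] = nums[0]-nums[-1] = 9-3 = 6 → [9, 9, 5, 1, 1, 4, 6]
nums[0]*nums[1] = 9*9 = 81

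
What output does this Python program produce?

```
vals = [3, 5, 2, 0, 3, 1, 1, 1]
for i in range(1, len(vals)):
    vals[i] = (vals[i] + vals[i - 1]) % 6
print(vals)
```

i=1: vals[1] = (5+3)%6 = 2 → [3, 2, 2, 0, 3, 1, 1, 1]
i=2: vals[2] = (2+2)%6 = 4 → [3, 2, 4, 0, 3, 1, 1, 1]
i=3: vals[3] = (0+4)%6 = 4 → [3, 2, 4, 4, 3, 1, 1, 1]
i=4: vals[4] = (3+4)%6 = 1 → [3, 2, 4, 4, 1, 1, 1, 1]
i=5: vals[5] = (1+1)%6 = 2 → [3, 2, 4, 4, 1, 2, 1, 1]
i=6: vals[6] = (1+2)%6 = 3 → [3, 2, 4, 4, 1, 2, 3, 1]
i=7: vals[7] = (1+3)%6 = 4 → [3, 2, 4, 4, 1, 2, 3, 4]

[3, 2, 4, 4, 1, 2, 3, 4]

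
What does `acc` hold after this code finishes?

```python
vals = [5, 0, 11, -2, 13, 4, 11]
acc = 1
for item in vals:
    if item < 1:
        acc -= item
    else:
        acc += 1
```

8

item=5: not <1, acc = 1+1 = 2
item=0: <1, acc = 2-0 = 2
item=11: not <1, acc = 2+1 = 3
item=-2: <1, acc = 3-(-2) = 5
item=13: not <1, acc = 5+1 = 6
item=4: not <1, acc = 6+1 = 7
item=11: not <1, acc = 7+1 = 8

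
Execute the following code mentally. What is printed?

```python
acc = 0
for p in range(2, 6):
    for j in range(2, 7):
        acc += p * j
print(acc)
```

280

p=2,j=2: acc = 0+4 = 4
p=2,j=3: acc = 4+6 = 10
p=2,j=4: acc = 10+8 = 18
p=2,j=5: acc = 18+10 = 28
p=2,j=6: acc = 28+12 = 40
p=3,j=2: acc = 40+6 = 46
p=3,j=3: acc = 46+9 = 55
p=3,j=4: acc = 55+12 = 67
p=3,j=5: acc = 67+15 = 82
p=3,j=6: acc = 82+18 = 100
p=4,j=2: acc = 100+8 = 108
p=4,j=3: acc = 108+12 = 120
p=4,j=4: acc = 120+16 = 136
p=4,j=5: acc = 136+20 = 156
p=4,j=6: acc = 156+24 = 180
p=5,j=2: acc = 180+10 = 190
p=5,j=3: acc = 190+15 = 205
p=5,j=4: acc = 205+20 = 225
p=5,j=5: acc = 225+25 = 250
p=5,j=6: acc = 250+30 = 280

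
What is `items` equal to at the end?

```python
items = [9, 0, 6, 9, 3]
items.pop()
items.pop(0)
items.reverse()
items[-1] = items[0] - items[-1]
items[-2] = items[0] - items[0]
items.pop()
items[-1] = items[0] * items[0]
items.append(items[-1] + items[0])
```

pop() removes 3 → [9, 0, 6, 9]
pop(0) removes 9 → [0, 6, 9]
reverse → [9, 6, 0]
items[-1] = items[0]-items[-1] = 9-0 = 9 → [9, 6, 9]
items[-2] = items[0]-items[0] = 9-9 = 0 → [9, 0, 9]
pop() removes 9 → [9, 0]
items[-1] = items[0]*items[0] = 9*9 = 81 → [9, 81]
append items[-1]+items[0] = 81+9 = 90 → [9, 81, 90]

[9, 81, 90]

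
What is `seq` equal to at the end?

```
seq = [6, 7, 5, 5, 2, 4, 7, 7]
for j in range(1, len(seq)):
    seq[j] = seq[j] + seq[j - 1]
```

j=1: seq[1] = 7+6 = 13 → [6, 13, 5, 5, 2, 4, 7, 7]
j=2: seq[2] = 5+13 = 18 → [6, 13, 18, 5, 2, 4, 7, 7]
j=3: seq[3] = 5+18 = 23 → [6, 13, 18, 23, 2, 4, 7, 7]
j=4: seq[4] = 2+23 = 25 → [6, 13, 18, 23, 25, 4, 7, 7]
j=5: seq[5] = 4+25 = 29 → [6, 13, 18, 23, 25, 29, 7, 7]
j=6: seq[6] = 7+29 = 36 → [6, 13, 18, 23, 25, 29, 36, 7]
j=7: seq[7] = 7+36 = 43 → [6, 13, 18, 23, 25, 29, 36, 43]

[6, 13, 18, 23, 25, 29, 36, 43]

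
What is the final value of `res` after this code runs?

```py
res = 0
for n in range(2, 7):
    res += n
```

n=2: res = 0+2 = 2
n=3: res = 2+3 = 5
n=4: res = 5+4 = 9
n=5: res = 9+5 = 14
n=6: res = 14+6 = 20

20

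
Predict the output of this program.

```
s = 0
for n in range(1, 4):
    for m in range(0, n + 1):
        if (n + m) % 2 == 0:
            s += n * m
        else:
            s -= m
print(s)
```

14

n=1,m=0: odd sum, s = 0-0 = 0
n=1,m=1: even sum, s = 0+1 = 1
n=2,m=0: even sum, s = 1+0 = 1
n=2,m=1: odd sum, s = 1-1 = 0
n=2,m=2: even sum, s = 0+4 = 4
n=3,m=0: odd sum, s = 4-0 = 4
n=3,m=1: even sum, s = 4+3 = 7
n=3,m=2: odd sum, s = 7-2 = 5
n=3,m=3: even sum, s = 5+9 = 14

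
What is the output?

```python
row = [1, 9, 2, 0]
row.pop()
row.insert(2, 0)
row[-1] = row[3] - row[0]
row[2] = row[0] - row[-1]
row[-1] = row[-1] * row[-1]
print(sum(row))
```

pop() removes 0 → [1, 9, 2]
insert 0 at 2 → [1, 9, 0, 2]
row[-1] = row[3]-row[0] = 2-1 = 1 → [1, 9, 0, 1]
row[2] = row[0]-row[-1] = 1-1 = 0 → [1, 9, 0, 1]
row[-1] = row[-1]*row[-1] = 1*1 = 1 → [1, 9, 0, 1]
sum = 11

11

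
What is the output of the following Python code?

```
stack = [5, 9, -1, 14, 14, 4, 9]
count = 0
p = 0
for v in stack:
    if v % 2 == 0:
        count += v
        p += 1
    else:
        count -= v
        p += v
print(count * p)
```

v=5: not even, count = 0-5 = -5; p=5
v=9: not even, count = (-5)-9 = -14; p=14
v=-1: not even, count = (-14)-(-1) = -13; p=13
v=14: even, count = (-13)+14 = 1; p=14
v=14: even, count = 1+14 = 15; p=15
v=4: even, count = 15+4 = 19; p=16
v=9: not even, count = 19-9 = 10; p=25
count*p = 10*25 = 250

250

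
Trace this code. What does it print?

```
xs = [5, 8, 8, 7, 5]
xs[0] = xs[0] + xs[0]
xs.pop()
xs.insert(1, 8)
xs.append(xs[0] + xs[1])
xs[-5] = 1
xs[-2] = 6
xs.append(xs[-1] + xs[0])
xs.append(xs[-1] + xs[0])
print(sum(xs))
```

xs[0] = xs[0]+xs[0] = 5+5 = 10 → [10, 8, 8, 7, 5]
pop() removes 5 → [10, 8, 8, 7]
insert 8 at 1 → [10, 8, 8, 8, 7]
append xs[0]+xs[1] = 10+8 = 18 → [10, 8, 8, 8, 7, 18]
xs[-5] = 1 → [10, 1, 8, 8, 7, 18]
xs[-2] = 6 → [10, 1, 8, 8, 6, 18]
append xs[-1]+xs[0] = 18+10 = 28 → [10, 1, 8, 8, 6, 18, 28]
append xs[-1]+xs[0] = 28+10 = 38 → [10, 1, 8, 8, 6, 18, 28, 38]
sum = 117

117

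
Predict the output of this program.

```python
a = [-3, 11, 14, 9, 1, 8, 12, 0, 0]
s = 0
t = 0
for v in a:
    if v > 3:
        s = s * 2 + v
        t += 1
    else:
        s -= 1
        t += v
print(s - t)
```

v=-3: not >3, s = 0-1 = -1; t=-3
v=11: >3, s = (-1)*2+11 = 9; t=-2
v=14: >3, s = 9*2+14 = 32; t=-1
v=9: >3, s = 32*2+9 = 73; t=0
v=1: not >3, s = 73-1 = 72; t=1
v=8: >3, s = 72*2+8 = 152; t=2
v=12: >3, s = 152*2+12 = 316; t=3
v=0: not >3, s = 316-1 = 315; t=3
v=0: not >3, s = 315-1 = 314; t=3
s-t = 314-3 = 311

311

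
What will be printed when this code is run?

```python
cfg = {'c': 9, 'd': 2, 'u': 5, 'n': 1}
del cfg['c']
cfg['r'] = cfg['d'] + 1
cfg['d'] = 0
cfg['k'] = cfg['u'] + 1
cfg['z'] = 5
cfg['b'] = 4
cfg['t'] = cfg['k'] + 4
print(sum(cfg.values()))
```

34

del 'c' → {'d': 2, 'u': 5, 'n': 1}
cfg['r'] = cfg['d']+1 = 3 → {'d': 2, 'u': 5, 'n': 1, 'r': 3}
cfg['d'] = 0 → {'d': 0, 'u': 5, 'n': 1, 'r': 3}
cfg['k'] = cfg['u']+1 = 6 → {'d': 0, 'u': 5, 'n': 1, 'r': 3, 'k': 6}
cfg['z'] = 5 → {'d': 0, 'u': 5, 'n': 1, 'r': 3, 'k': 6, 'z': 5}
cfg['b'] = 4 → {'d': 0, 'u': 5, 'n': 1, 'r': 3, 'k': 6, 'z': 5, 'b': 4}
cfg['t'] = cfg['k']+4 = 10 → {'d': 0, 'u': 5, 'n': 1, 'r': 3, 'k': 6, 'z': 5, 'b': 4, 't': 10}
sum of values = 34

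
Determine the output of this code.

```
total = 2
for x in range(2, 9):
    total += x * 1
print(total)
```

x=2: total = 2+2*1 = 4
x=3: total = 4+3*1 = 7
x=4: total = 7+4*1 = 11
x=5: total = 11+5*1 = 16
x=6: total = 16+6*1 = 22
x=7: total = 22+7*1 = 29
x=8: total = 29+8*1 = 37

37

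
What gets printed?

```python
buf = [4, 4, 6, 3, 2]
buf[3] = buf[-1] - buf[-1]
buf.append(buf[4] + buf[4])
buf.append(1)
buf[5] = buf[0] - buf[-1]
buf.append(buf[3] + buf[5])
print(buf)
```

[4, 4, 6, 0, 2, 3, 1, 3]

buf[3] = buf[-1]-buf[-1] = 2-2 = 0 → [4, 4, 6, 0, 2]
append buf[4]+buf[4] = 2+2 = 4 → [4, 4, 6, 0, 2, 4]
append 1 → [4, 4, 6, 0, 2, 4, 1]
buf[5] = buf[0]-buf[-1] = 4-1 = 3 → [4, 4, 6, 0, 2, 3, 1]
append buf[3]+buf[5] = 0+3 = 3 → [4, 4, 6, 0, 2, 3, 1, 3]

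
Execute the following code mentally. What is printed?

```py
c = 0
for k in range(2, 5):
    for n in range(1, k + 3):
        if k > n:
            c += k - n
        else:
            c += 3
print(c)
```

37

k=2,n=1: 2>1, c = 0+1 = 1
k=2,n=2: not 2>2, c = 1+3 = 4
k=2,n=3: not 2>3, c = 4+3 = 7
k=2,n=4: not 2>4, c = 7+3 = 10
k=3,n=1: 3>1, c = 10+2 = 12
k=3,n=2: 3>2, c = 12+1 = 13
k=3,n=3: not 3>3, c = 13+3 = 16
k=3,n=4: not 3>4, c = 16+3 = 19
k=3,n=5: not 3>5, c = 19+3 = 22
k=4,n=1: 4>1, c = 22+3 = 25
k=4,n=2: 4>2, c = 25+2 = 27
k=4,n=3: 4>3, c = 27+1 = 28
k=4,n=4: not 4>4, c = 28+3 = 31
k=4,n=5: not 4>5, c = 31+3 = 34
k=4,n=6: not 4>6, c = 34+3 = 37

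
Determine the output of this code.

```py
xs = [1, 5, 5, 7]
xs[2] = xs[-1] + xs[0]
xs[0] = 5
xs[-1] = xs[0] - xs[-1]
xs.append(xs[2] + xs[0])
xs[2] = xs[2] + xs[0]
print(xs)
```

xs[2] = xs[-1]+xs[0] = 7+1 = 8 → [1, 5, 8, 7]
xs[0] = 5 → [5, 5, 8, 7]
xs[-1] = xs[0]-xs[-1] = 5-7 = -2 → [5, 5, 8, -2]
append xs[2]+xs[0] = 8+5 = 13 → [5, 5, 8, -2, 13]
xs[2] = xs[2]+xs[0] = 8+5 = 13 → [5, 5, 13, -2, 13]

[5, 5, 13, -2, 13]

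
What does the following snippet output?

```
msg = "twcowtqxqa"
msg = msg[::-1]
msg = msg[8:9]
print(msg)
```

w

reverse → 'aqxqtwocwt'
slice [8:9] → 'w'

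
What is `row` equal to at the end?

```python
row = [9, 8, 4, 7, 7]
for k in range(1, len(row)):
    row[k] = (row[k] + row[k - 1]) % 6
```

k=1: row[1] = (8+9)%6 = 5 → [9, 5, 4, 7, 7]
k=2: row[2] = (4+5)%6 = 3 → [9, 5, 3, 7, 7]
k=3: row[3] = (7+3)%6 = 4 → [9, 5, 3, 4, 7]
k=4: row[4] = (7+4)%6 = 5 → [9, 5, 3, 4, 5]

[9, 5, 3, 4, 5]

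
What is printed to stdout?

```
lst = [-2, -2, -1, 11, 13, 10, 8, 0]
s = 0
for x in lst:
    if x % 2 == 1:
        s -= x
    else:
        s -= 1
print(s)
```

-28

x=-2: not odd, s = 0-1 = -1
x=-2: not odd, s = (-1)-1 = -2
x=-1: odd, s = (-2)-(-1) = -1
x=11: odd, s = (-1)-11 = -12
x=13: odd, s = (-12)-13 = -25
x=10: not odd, s = (-25)-1 = -26
x=8: not odd, s = (-26)-1 = -27
x=0: not odd, s = (-27)-1 = -28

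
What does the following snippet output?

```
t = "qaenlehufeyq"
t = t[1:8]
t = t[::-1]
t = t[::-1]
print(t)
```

slice [1:8] → 'aenlehu'
reverse → 'uhelnea'
reverse → 'aenlehu'

aenlehu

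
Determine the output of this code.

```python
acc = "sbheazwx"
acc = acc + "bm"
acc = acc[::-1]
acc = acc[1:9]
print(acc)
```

bxwzaehb

+ 'bm' → 'sbheazwxbm'
reverse → 'mbxwzaehbs'
slice [1:9] → 'bxwzaehb'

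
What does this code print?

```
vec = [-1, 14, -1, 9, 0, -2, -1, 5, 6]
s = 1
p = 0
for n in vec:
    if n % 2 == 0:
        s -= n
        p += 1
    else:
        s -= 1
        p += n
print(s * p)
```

-330

n=-1: not even, s = 1-1 = 0; p=-1
n=14: even, s = 0-14 = -14; p=0
n=-1: not even, s = (-14)-1 = -15; p=-1
n=9: not even, s = (-15)-1 = -16; p=8
n=0: even, s = (-16)-0 = -16; p=9
n=-2: even, s = (-16)-(-2) = -14; p=10
n=-1: not even, s = (-14)-1 = -15; p=9
n=5: not even, s = (-15)-1 = -16; p=14
n=6: even, s = (-16)-6 = -22; p=15
s*p = (-22)*15 = -330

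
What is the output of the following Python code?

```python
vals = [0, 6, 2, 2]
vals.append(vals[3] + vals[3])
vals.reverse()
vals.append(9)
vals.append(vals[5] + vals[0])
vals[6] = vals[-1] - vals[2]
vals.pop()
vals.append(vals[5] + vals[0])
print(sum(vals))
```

append vals[3]+vals[3] = 2+2 = 4 → [0, 6, 2, 2, 4]
reverse → [4, 2, 2, 6, 0]
append 9 → [4, 2, 2, 6, 0, 9]
append vals[5]+vals[0] = 9+4 = 13 → [4, 2, 2, 6, 0, 9, 13]
vals[6] = vals[-1]-vals[2] = 13-2 = 11 → [4, 2, 2, 6, 0, 9, 11]
pop() removes 11 → [4, 2, 2, 6, 0, 9]
append vals[5]+vals[0] = 9+4 = 13 → [4, 2, 2, 6, 0, 9, 13]
sum = 36

36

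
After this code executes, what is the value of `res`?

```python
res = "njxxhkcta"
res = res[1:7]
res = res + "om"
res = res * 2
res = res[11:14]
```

'hkc'

slice [1:7] → 'jxxhkc'
+ 'om' → 'jxxhkcom'
repeat ×2 → 'jxxhkcomjxxhkcom'
slice [11:14] → 'hkc'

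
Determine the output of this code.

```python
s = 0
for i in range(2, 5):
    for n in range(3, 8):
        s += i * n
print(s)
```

225

i=2,n=3: s = 0+6 = 6
i=2,n=4: s = 6+8 = 14
i=2,n=5: s = 14+10 = 24
i=2,n=6: s = 24+12 = 36
i=2,n=7: s = 36+14 = 50
i=3,n=3: s = 50+9 = 59
i=3,n=4: s = 59+12 = 71
i=3,n=5: s = 71+15 = 86
i=3,n=6: s = 86+18 = 104
i=3,n=7: s = 104+21 = 125
i=4,n=3: s = 125+12 = 137
i=4,n=4: s = 137+16 = 153
i=4,n=5: s = 153+20 = 173
i=4,n=6: s = 173+24 = 197
i=4,n=7: s = 197+28 = 225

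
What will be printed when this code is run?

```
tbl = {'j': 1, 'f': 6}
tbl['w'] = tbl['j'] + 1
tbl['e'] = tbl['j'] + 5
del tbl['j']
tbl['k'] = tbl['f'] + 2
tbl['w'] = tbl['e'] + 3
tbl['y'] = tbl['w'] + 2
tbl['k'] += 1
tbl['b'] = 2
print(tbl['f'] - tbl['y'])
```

tbl['w'] = tbl['j']+1 = 2 → {'j': 1, 'f': 6, 'w': 2}
tbl['e'] = tbl['j']+5 = 6 → {'j': 1, 'f': 6, 'w': 2, 'e': 6}
del 'j' → {'f': 6, 'w': 2, 'e': 6}
tbl['k'] = tbl['f']+2 = 8 → {'f': 6, 'w': 2, 'e': 6, 'k': 8}
tbl['w'] = tbl['e']+3 = 9 → {'f': 6, 'w': 9, 'e': 6, 'k': 8}
tbl['y'] = tbl['w']+2 = 11 → {'f': 6, 'w': 9, 'e': 6, 'k': 8, 'y': 11}
tbl['k'] = 8+1 = 9 → {'f': 6, 'w': 9, 'e': 6, 'k': 9, 'y': 11}
tbl['b'] = 2 → {'f': 6, 'w': 9, 'e': 6, 'k': 9, 'y': 11, 'b': 2}
tbl['f']-tbl['y'] = 6-11 = -5

-5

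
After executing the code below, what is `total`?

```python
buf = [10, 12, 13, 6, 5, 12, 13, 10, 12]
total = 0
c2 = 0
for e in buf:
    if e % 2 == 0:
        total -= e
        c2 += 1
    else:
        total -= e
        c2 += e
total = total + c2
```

-56

e=10: even, total = 0-10 = -10; c2=1
e=12: even, total = (-10)-12 = -22; c2=2
e=13: not even, total = (-22)-13 = -35; c2=15
e=6: even, total = (-35)-6 = -41; c2=16
e=5: not even, total = (-41)-5 = -46; c2=21
e=12: even, total = (-46)-12 = -58; c2=22
e=13: not even, total = (-58)-13 = -71; c2=35
e=10: even, total = (-71)-10 = -81; c2=36
e=12: even, total = (-81)-12 = -93; c2=37
total+c2 = (-93)+37 = -56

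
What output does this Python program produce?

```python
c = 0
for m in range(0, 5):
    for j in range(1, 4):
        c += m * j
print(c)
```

m=0,j=1: c = 0+0 = 0
m=0,j=2: c = 0+0 = 0
m=0,j=3: c = 0+0 = 0
m=1,j=1: c = 0+1 = 1
m=1,j=2: c = 1+2 = 3
m=1,j=3: c = 3+3 = 6
m=2,j=1: c = 6+2 = 8
m=2,j=2: c = 8+4 = 12
m=2,j=3: c = 12+6 = 18
m=3,j=1: c = 18+3 = 21
m=3,j=2: c = 21+6 = 27
m=3,j=3: c = 27+9 = 36
m=4,j=1: c = 36+4 = 40
m=4,j=2: c = 40+8 = 48
m=4,j=3: c = 48+12 = 60

60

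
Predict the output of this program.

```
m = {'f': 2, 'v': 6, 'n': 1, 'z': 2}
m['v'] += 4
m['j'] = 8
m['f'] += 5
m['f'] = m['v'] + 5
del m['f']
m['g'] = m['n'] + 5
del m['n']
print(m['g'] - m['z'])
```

4

m['v'] = 6+4 = 10 → {'f': 2, 'v': 10, 'n': 1, 'z': 2}
m['j'] = 8 → {'f': 2, 'v': 10, 'n': 1, 'z': 2, 'j': 8}
m['f'] = 2+5 = 7 → {'f': 7, 'v': 10, 'n': 1, 'z': 2, 'j': 8}
m['f'] = m['v']+5 = 15 → {'f': 15, 'v': 10, 'n': 1, 'z': 2, 'j': 8}
del 'f' → {'v': 10, 'n': 1, 'z': 2, 'j': 8}
m['g'] = m['n']+5 = 6 → {'v': 10, 'n': 1, 'z': 2, 'j': 8, 'g': 6}
del 'n' → {'v': 10, 'z': 2, 'j': 8, 'g': 6}
m['g']-m['z'] = 6-2 = 4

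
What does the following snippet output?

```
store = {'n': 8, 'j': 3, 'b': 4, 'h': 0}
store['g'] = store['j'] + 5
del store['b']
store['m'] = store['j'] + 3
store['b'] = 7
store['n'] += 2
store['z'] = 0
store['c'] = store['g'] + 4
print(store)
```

{'n': 10, 'j': 3, 'h': 0, 'g': 8, 'm': 6, 'b': 7, 'z': 0, 'c': 12}

store['g'] = store['j']+5 = 8 → {'n': 8, 'j': 3, 'b': 4, 'h': 0, 'g': 8}
del 'b' → {'n': 8, 'j': 3, 'h': 0, 'g': 8}
store['m'] = store['j']+3 = 6 → {'n': 8, 'j': 3, 'h': 0, 'g': 8, 'm': 6}
store['b'] = 7 → {'n': 8, 'j': 3, 'h': 0, 'g': 8, 'm': 6, 'b': 7}
store['n'] = 8+2 = 10 → {'n': 10, 'j': 3, 'h': 0, 'g': 8, 'm': 6, 'b': 7}
store['z'] = 0 → {'n': 10, 'j': 3, 'h': 0, 'g': 8, 'm': 6, 'b': 7, 'z': 0}
store['c'] = store['g']+4 = 12 → {'n': 10, 'j': 3, 'h': 0, 'g': 8, 'm': 6, 'b': 7, 'z': 0, 'c': 12}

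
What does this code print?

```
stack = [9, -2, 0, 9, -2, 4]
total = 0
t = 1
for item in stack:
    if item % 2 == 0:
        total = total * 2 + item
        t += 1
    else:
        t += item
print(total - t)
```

-39

item=9: not even; t=10
item=-2: even, total = 0*2+(-2) = -2; t=11
item=0: even, total = (-2)*2+0 = -4; t=12
item=9: not even; t=21
item=-2: even, total = (-4)*2+(-2) = -10; t=22
item=4: even, total = (-10)*2+4 = -16; t=23
total-t = (-16)-23 = -39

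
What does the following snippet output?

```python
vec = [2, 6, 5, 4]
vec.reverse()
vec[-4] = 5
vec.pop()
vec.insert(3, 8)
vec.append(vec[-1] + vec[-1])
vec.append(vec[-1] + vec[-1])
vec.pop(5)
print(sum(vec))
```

40

reverse → [4, 5, 6, 2]
vec[-4] = 5 → [5, 5, 6, 2]
pop() removes 2 → [5, 5, 6]
insert 8 at 3 → [5, 5, 6, 8]
append vec[-1]+vec[-1] = 8+8 = 16 → [5, 5, 6, 8, 16]
append vec[-1]+vec[-1] = 16+16 = 32 → [5, 5, 6, 8, 16, 32]
pop(5) removes 32 → [5, 5, 6, 8, 16]
sum = 40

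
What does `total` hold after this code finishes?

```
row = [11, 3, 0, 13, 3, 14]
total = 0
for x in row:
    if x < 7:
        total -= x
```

-6

x=11: not <7
x=3: <7, total = 0-3 = -3
x=0: <7, total = (-3)-0 = -3
x=13: not <7
x=3: <7, total = (-3)-3 = -6
x=14: not <7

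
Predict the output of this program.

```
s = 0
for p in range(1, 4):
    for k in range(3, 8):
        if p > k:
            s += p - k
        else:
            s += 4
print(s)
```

p=1,k=3: not 1>3, s = 0+4 = 4
p=1,k=4: not 1>4, s = 4+4 = 8
p=1,k=5: not 1>5, s = 8+4 = 12
p=1,k=6: not 1>6, s = 12+4 = 16
p=1,k=7: not 1>7, s = 16+4 = 20
p=2,k=3: not 2>3, s = 20+4 = 24
p=2,k=4: not 2>4, s = 24+4 = 28
p=2,k=5: not 2>5, s = 28+4 = 32
p=2,k=6: not 2>6, s = 32+4 = 36
p=2,k=7: not 2>7, s = 36+4 = 40
p=3,k=3: not 3>3, s = 40+4 = 44
p=3,k=4: not 3>4, s = 44+4 = 48
p=3,k=5: not 3>5, s = 48+4 = 52
p=3,k=6: not 3>6, s = 52+4 = 56
p=3,k=7: not 3>7, s = 56+4 = 60

60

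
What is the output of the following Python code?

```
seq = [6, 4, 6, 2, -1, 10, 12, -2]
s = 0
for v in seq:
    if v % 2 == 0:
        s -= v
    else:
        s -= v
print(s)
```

v=6: even, s = 0-6 = -6
v=4: even, s = (-6)-4 = -10
v=6: even, s = (-10)-6 = -16
v=2: even, s = (-16)-2 = -18
v=-1: not even, s = (-18)-(-1) = -17
v=10: even, s = (-17)-10 = -27
v=12: even, s = (-27)-12 = -39
v=-2: even, s = (-39)-(-2) = -37

-37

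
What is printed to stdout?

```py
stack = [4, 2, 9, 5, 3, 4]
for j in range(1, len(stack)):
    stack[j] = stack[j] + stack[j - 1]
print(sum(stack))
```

95

j=1: stack[1] = 2+4 = 6 → [4, 6, 9, 5, 3, 4]
j=2: stack[2] = 9+6 = 15 → [4, 6, 15, 5, 3, 4]
j=3: stack[3] = 5+15 = 20 → [4, 6, 15, 20, 3, 4]
j=4: stack[4] = 3+20 = 23 → [4, 6, 15, 20, 23, 4]
j=5: stack[5] = 4+23 = 27 → [4, 6, 15, 20, 23, 27]
sum = 95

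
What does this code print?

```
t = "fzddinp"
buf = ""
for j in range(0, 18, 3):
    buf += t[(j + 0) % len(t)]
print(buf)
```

fdpdnz

j=0: add t[0]='f' → 'f'
j=3: add t[3]='d' → 'fd'
j=6: add t[6]='p' → 'fdp'
j=9: add t[2]='d' → 'fdpd'
j=12: add t[5]='n' → 'fdpdn'
j=15: add t[1]='z' → 'fdpdnz'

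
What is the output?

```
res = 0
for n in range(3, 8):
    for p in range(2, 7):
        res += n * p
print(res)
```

n=3,p=2: res = 0+6 = 6
n=3,p=3: res = 6+9 = 15
n=3,p=4: res = 15+12 = 27
n=3,p=5: res = 27+15 = 42
n=3,p=6: res = 42+18 = 60
n=4,p=2: res = 60+8 = 68
n=4,p=3: res = 68+12 = 80
n=4,p=4: res = 80+16 = 96
n=4,p=5: res = 96+20 = 116
n=4,p=6: res = 116+24 = 140
n=5,p=2: res = 140+10 = 150
n=5,p=3: res = 150+15 = 165
n=5,p=4: res = 165+20 = 185
n=5,p=5: res = 185+25 = 210
n=5,p=6: res = 210+30 = 240
n=6,p=2: res = 240+12 = 252
n=6,p=3: res = 252+18 = 270
n=6,p=4: res = 270+24 = 294
n=6,p=5: res = 294+30 = 324
n=6,p=6: res = 324+36 = 360
n=7,p=2: res = 360+14 = 374
n=7,p=3: res = 374+21 = 395
n=7,p=4: res = 395+28 = 423
n=7,p=5: res = 423+35 = 458
n=7,p=6: res = 458+42 = 500

500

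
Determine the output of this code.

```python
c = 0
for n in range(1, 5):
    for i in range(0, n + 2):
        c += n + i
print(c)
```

n=1,i=0: c = 0+1 = 1
n=1,i=1: c = 1+2 = 3
n=1,i=2: c = 3+3 = 6
n=2,i=0: c = 6+2 = 8
n=2,i=1: c = 8+3 = 11
n=2,i=2: c = 11+4 = 15
n=2,i=3: c = 15+5 = 20
n=3,i=0: c = 20+3 = 23
n=3,i=1: c = 23+4 = 27
n=3,i=2: c = 27+5 = 32
n=3,i=3: c = 32+6 = 38
n=3,i=4: c = 38+7 = 45
n=4,i=0: c = 45+4 = 49
n=4,i=1: c = 49+5 = 54
n=4,i=2: c = 54+6 = 60
n=4,i=3: c = 60+7 = 67
n=4,i=4: c = 67+8 = 75
n=4,i=5: c = 75+9 = 84

84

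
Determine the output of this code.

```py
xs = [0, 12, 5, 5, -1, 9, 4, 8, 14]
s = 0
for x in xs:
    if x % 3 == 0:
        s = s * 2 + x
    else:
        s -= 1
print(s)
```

x=0: %3==0, s = 0*2+0 = 0
x=12: %3==0, s = 0*2+12 = 12
x=5: not %3==0, s = 12-1 = 11
x=5: not %3==0, s = 11-1 = 10
x=-1: not %3==0, s = 10-1 = 9
x=9: %3==0, s = 9*2+9 = 27
x=4: not %3==0, s = 27-1 = 26
x=8: not %3==0, s = 26-1 = 25
x=14: not %3==0, s = 25-1 = 24

24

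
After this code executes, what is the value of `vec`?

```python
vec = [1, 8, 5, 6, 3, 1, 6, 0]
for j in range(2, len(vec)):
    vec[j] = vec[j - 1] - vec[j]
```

[1, 8, 3, -3, -6, -7, -13, -13]

j=2: vec[2] = 8-5 = 3 → [1, 8, 3, 6, 3, 1, 6, 0]
j=3: vec[3] = 3-6 = -3 → [1, 8, 3, -3, 3, 1, 6, 0]
j=4: vec[4] = (-3)-3 = -6 → [1, 8, 3, -3, -6, 1, 6, 0]
j=5: vec[5] = (-6)-1 = -7 → [1, 8, 3, -3, -6, -7, 6, 0]
j=6: vec[6] = (-7)-6 = -13 → [1, 8, 3, -3, -6, -7, -13, 0]
j=7: vec[7] = (-13)-0 = -13 → [1, 8, 3, -3, -6, -7, -13, -13]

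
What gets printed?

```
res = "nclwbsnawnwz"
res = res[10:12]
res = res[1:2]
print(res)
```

z

slice [10:12] → 'wz'
slice [1:2] → 'z'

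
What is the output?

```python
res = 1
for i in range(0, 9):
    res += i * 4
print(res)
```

145

i=0: res = 1+0*4 = 1
i=1: res = 1+1*4 = 5
i=2: res = 5+2*4 = 13
i=3: res = 13+3*4 = 25
i=4: res = 25+4*4 = 41
i=5: res = 41+5*4 = 61
i=6: res = 61+6*4 = 85
i=7: res = 85+7*4 = 113
i=8: res = 113+8*4 = 145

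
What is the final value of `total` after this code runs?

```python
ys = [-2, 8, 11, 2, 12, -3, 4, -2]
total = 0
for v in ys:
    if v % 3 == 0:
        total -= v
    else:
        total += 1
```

-3

v=-2: not %3==0, total = 0+1 = 1
v=8: not %3==0, total = 1+1 = 2
v=11: not %3==0, total = 2+1 = 3
v=2: not %3==0, total = 3+1 = 4
v=12: %3==0, total = 4-12 = -8
v=-3: %3==0, total = (-8)-(-3) = -5
v=4: not %3==0, total = (-5)+1 = -4
v=-2: not %3==0, total = (-4)+1 = -3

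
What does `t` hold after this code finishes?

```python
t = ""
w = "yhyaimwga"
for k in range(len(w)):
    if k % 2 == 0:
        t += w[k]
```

'yyiwa'

k=0: add 'y' → 'y'
k=1: skip
k=2: add 'y' → 'yy'
k=3: skip
k=4: add 'i' → 'yyi'
k=5: skip
k=6: add 'w' → 'yyiw'
k=7: skip
k=8: add 'a' → 'yyiwa'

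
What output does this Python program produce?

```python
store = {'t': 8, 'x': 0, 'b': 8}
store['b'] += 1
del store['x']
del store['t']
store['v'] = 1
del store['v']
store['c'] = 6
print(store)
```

{'b': 9, 'c': 6}

store['b'] = 8+1 = 9 → {'t': 8, 'x': 0, 'b': 9}
del 'x' → {'t': 8, 'b': 9}
del 't' → {'b': 9}
store['v'] = 1 → {'b': 9, 'v': 1}
del 'v' → {'b': 9}
store['c'] = 6 → {'b': 9, 'c': 6}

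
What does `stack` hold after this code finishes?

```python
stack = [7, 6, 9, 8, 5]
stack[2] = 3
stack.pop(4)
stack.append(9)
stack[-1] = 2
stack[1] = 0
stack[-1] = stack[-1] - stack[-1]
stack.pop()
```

[7, 0, 3, 8]

stack[2] = 3 → [7, 6, 3, 8, 5]
pop(4) removes 5 → [7, 6, 3, 8]
append 9 → [7, 6, 3, 8, 9]
stack[-1] = 2 → [7, 6, 3, 8, 2]
stack[1] = 0 → [7, 0, 3, 8, 2]
stack[-1] = stack[-1]-stack[-1] = 2-2 = 0 → [7, 0, 3, 8, 0]
pop() removes 0 → [7, 0, 3, 8]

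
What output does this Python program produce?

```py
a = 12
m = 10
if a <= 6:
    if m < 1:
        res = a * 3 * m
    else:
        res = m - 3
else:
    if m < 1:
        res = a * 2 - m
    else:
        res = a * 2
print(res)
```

a=12, m=10
a <= 6 is False; m < 1 is False
→ res = a * 2 = 24

24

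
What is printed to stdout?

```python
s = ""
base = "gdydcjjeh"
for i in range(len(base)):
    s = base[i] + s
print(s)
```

hejjcdydg

i=0: prepend 'g' → 'g'
i=1: prepend 'd' → 'dg'
i=2: prepend 'y' → 'ydg'
i=3: prepend 'd' → 'dydg'
i=4: prepend 'c' → 'cdydg'
i=5: prepend 'j' → 'jcdydg'
i=6: prepend 'j' → 'jjcdydg'
i=7: prepend 'e' → 'ejjcdydg'
i=8: prepend 'h' → 'hejjcdydg'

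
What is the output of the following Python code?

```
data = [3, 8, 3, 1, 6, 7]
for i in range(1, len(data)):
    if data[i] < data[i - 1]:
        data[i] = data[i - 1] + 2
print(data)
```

[3, 8, 10, 12, 14, 16]

i=1: 8>=3, unchanged → [3, 8, 3, 1, 6, 7]
i=2: 3<8, data[2] = 8+2 = 10 → [3, 8, 10, 1, 6, 7]
i=3: 1<10, data[3] = 10+2 = 12 → [3, 8, 10, 12, 6, 7]
i=4: 6<12, data[4] = 12+2 = 14 → [3, 8, 10, 12, 14, 7]
i=5: 7<14, data[5] = 14+2 = 16 → [3, 8, 10, 12, 14, 16]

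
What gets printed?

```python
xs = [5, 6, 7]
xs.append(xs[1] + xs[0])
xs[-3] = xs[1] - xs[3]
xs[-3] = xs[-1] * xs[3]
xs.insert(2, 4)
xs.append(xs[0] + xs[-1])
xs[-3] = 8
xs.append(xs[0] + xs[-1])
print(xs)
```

[5, 121, 4, 8, 11, 16, 21]

append xs[1]+xs[0] = 6+5 = 11 → [5, 6, 7, 11]
xs[-3] = xs[1]-xs[3] = 6-11 = -5 → [5, -5, 7, 11]
xs[-3] = xs[-1]*xs[3] = 11*11 = 121 → [5, 121, 7, 11]
insert 4 at 2 → [5, 121, 4, 7, 11]
append xs[0]+xs[-1] = 5+11 = 16 → [5, 121, 4, 7, 11, 16]
xs[-3] = 8 → [5, 121, 4, 8, 11, 16]
append xs[0]+xs[-1] = 5+16 = 21 → [5, 121, 4, 8, 11, 16, 21]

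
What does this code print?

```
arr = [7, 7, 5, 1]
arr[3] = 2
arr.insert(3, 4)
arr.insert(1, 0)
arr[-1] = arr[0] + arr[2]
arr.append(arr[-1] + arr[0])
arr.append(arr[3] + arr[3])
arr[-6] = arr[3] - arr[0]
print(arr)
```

[7, 0, -2, 5, 4, 14, 21, 10]

arr[3] = 2 → [7, 7, 5, 2]
insert 4 at 3 → [7, 7, 5, 4, 2]
insert 0 at 1 → [7, 0, 7, 5, 4, 2]
arr[-1] = arr[0]+arr[2] = 7+7 = 14 → [7, 0, 7, 5, 4, 14]
append arr[-1]+arr[0] = 14+7 = 21 → [7, 0, 7, 5, 4, 14, 21]
append arr[3]+arr[3] = 5+5 = 10 → [7, 0, 7, 5, 4, 14, 21, 10]
arr[-6] = arr[3]-arr[0] = 5-7 = -2 → [7, 0, -2, 5, 4, 14, 21, 10]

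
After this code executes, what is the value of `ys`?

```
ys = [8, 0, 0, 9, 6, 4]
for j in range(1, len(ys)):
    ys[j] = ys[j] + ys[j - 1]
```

[8, 8, 8, 17, 23, 27]

j=1: ys[1] = 0+8 = 8 → [8, 8, 0, 9, 6, 4]
j=2: ys[2] = 0+8 = 8 → [8, 8, 8, 9, 6, 4]
j=3: ys[3] = 9+8 = 17 → [8, 8, 8, 17, 6, 4]
j=4: ys[4] = 6+17 = 23 → [8, 8, 8, 17, 23, 4]
j=5: ys[5] = 4+23 = 27 → [8, 8, 8, 17, 23, 27]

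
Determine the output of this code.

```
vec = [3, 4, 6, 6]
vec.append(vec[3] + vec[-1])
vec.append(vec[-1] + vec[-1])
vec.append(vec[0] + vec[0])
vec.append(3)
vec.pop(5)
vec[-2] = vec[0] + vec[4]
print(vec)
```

append vec[3]+vec[-1] = 6+6 = 12 → [3, 4, 6, 6, 12]
append vec[-1]+vec[-1] = 12+12 = 24 → [3, 4, 6, 6, 12, 24]
append vec[0]+vec[0] = 3+3 = 6 → [3, 4, 6, 6, 12, 24, 6]
append 3 → [3, 4, 6, 6, 12, 24, 6, 3]
pop(5) removes 24 → [3, 4, 6, 6, 12, 6, 3]
vec[-2] = vec[0]+vec[4] = 3+12 = 15 → [3, 4, 6, 6, 12, 15, 3]

[3, 4, 6, 6, 12, 15, 3]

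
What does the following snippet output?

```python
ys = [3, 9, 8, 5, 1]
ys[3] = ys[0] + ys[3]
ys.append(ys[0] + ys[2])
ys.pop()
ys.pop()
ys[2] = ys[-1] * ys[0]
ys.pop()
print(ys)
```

[3, 9, 24]

ys[3] = ys[0]+ys[3] = 3+5 = 8 → [3, 9, 8, 8, 1]
append ys[0]+ys[2] = 3+8 = 11 → [3, 9, 8, 8, 1, 11]
pop() removes 11 → [3, 9, 8, 8, 1]
pop() removes 1 → [3, 9, 8, 8]
ys[2] = ys[-1]*ys[0] = 8*3 = 24 → [3, 9, 24, 8]
pop() removes 8 → [3, 9, 24]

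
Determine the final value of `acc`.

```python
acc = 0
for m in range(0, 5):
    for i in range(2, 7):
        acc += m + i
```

150

m=0,i=2: acc = 0+2 = 2
m=0,i=3: acc = 2+3 = 5
m=0,i=4: acc = 5+4 = 9
m=0,i=5: acc = 9+5 = 14
m=0,i=6: acc = 14+6 = 20
m=1,i=2: acc = 20+3 = 23
m=1,i=3: acc = 23+4 = 27
m=1,i=4: acc = 27+5 = 32
m=1,i=5: acc = 32+6 = 38
m=1,i=6: acc = 38+7 = 45
m=2,i=2: acc = 45+4 = 49
m=2,i=3: acc = 49+5 = 54
m=2,i=4: acc = 54+6 = 60
m=2,i=5: acc = 60+7 = 67
m=2,i=6: acc = 67+8 = 75
m=3,i=2: acc = 75+5 = 80
m=3,i=3: acc = 80+6 = 86
m=3,i=4: acc = 86+7 = 93
m=3,i=5: acc = 93+8 = 101
m=3,i=6: acc = 101+9 = 110
m=4,i=2: acc = 110+6 = 116
m=4,i=3: acc = 116+7 = 123
m=4,i=4: acc = 123+8 = 131
m=4,i=5: acc = 131+9 = 140
m=4,i=6: acc = 140+10 = 150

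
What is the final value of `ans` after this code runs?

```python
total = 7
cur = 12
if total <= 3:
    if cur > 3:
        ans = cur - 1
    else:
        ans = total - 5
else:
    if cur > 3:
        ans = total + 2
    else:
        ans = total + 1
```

9

total=7, cur=12
total <= 3 is False; cur > 3 is True
→ ans = total + 2 = 9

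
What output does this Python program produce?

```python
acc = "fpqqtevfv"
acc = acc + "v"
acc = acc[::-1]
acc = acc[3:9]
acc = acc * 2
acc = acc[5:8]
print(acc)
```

+ 'v' → 'fpqqtevfvv'
reverse → 'vvfvetqqpf'
slice [3:9] → 'vetqqp'
repeat ×2 → 'vetqqpvetqqp'
slice [5:8] → 'pve'

pve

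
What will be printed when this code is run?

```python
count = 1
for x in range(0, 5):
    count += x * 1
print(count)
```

11

x=0: count = 1+0*1 = 1
x=1: count = 1+1*1 = 2
x=2: count = 2+2*1 = 4
x=3: count = 4+3*1 = 7
x=4: count = 7+4*1 = 11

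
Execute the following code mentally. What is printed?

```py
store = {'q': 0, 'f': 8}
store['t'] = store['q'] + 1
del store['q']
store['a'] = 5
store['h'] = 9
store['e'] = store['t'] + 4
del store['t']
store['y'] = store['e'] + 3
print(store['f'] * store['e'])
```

store['t'] = store['q']+1 = 1 → {'q': 0, 'f': 8, 't': 1}
del 'q' → {'f': 8, 't': 1}
store['a'] = 5 → {'f': 8, 't': 1, 'a': 5}
store['h'] = 9 → {'f': 8, 't': 1, 'a': 5, 'h': 9}
store['e'] = store['t']+4 = 5 → {'f': 8, 't': 1, 'a': 5, 'h': 9, 'e': 5}
del 't' → {'f': 8, 'a': 5, 'h': 9, 'e': 5}
store['y'] = store['e']+3 = 8 → {'f': 8, 'a': 5, 'h': 9, 'e': 5, 'y': 8}
store['f']*store['e'] = 8*5 = 40

40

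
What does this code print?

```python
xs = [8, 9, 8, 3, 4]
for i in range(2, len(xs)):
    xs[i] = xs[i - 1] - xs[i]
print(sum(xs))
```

10

i=2: xs[2] = 9-8 = 1 → [8, 9, 1, 3, 4]
i=3: xs[3] = 1-3 = -2 → [8, 9, 1, -2, 4]
i=4: xs[4] = (-2)-4 = -6 → [8, 9, 1, -2, -6]
sum = 10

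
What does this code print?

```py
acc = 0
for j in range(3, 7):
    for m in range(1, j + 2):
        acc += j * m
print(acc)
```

j=3,m=1: acc = 0+3 = 3
j=3,m=2: acc = 3+6 = 9
j=3,m=3: acc = 9+9 = 18
j=3,m=4: acc = 18+12 = 30
j=4,m=1: acc = 30+4 = 34
j=4,m=2: acc = 34+8 = 42
j=4,m=3: acc = 42+12 = 54
j=4,m=4: acc = 54+16 = 70
j=4,m=5: acc = 70+20 = 90
j=5,m=1: acc = 90+5 = 95
j=5,m=2: acc = 95+10 = 105
j=5,m=3: acc = 105+15 = 120
j=5,m=4: acc = 120+20 = 140
j=5,m=5: acc = 140+25 = 165
j=5,m=6: acc = 165+30 = 195
j=6,m=1: acc = 195+6 = 201
j=6,m=2: acc = 201+12 = 213
j=6,m=3: acc = 213+18 = 231
j=6,m=4: acc = 231+24 = 255
j=6,m=5: acc = 255+30 = 285
j=6,m=6: acc = 285+36 = 321
j=6,m=7: acc = 321+42 = 363

363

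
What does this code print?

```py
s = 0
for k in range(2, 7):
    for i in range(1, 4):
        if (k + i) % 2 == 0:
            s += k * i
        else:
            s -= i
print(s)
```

40

k=2,i=1: odd sum, s = 0-1 = -1
k=2,i=2: even sum, s = (-1)+4 = 3
k=2,i=3: odd sum, s = 3-3 = 0
k=3,i=1: even sum, s = 0+3 = 3
k=3,i=2: odd sum, s = 3-2 = 1
k=3,i=3: even sum, s = 1+9 = 10
k=4,i=1: odd sum, s = 10-1 = 9
k=4,i=2: even sum, s = 9+8 = 17
k=4,i=3: odd sum, s = 17-3 = 14
k=5,i=1: even sum, s = 14+5 = 19
k=5,i=2: odd sum, s = 19-2 = 17
k=5,i=3: even sum, s = 17+15 = 32
k=6,i=1: odd sum, s = 32-1 = 31
k=6,i=2: even sum, s = 31+12 = 43
k=6,i=3: odd sum, s = 43-3 = 40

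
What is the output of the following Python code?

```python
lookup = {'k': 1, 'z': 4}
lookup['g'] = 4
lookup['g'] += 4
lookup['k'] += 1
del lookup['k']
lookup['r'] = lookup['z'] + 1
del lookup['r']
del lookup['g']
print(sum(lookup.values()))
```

lookup['g'] = 4 → {'k': 1, 'z': 4, 'g': 4}
lookup['g'] = 4+4 = 8 → {'k': 1, 'z': 4, 'g': 8}
lookup['k'] = 1+1 = 2 → {'k': 2, 'z': 4, 'g': 8}
del 'k' → {'z': 4, 'g': 8}
lookup['r'] = lookup['z']+1 = 5 → {'z': 4, 'g': 8, 'r': 5}
del 'r' → {'z': 4, 'g': 8}
del 'g' → {'z': 4}
sum of values = 4

4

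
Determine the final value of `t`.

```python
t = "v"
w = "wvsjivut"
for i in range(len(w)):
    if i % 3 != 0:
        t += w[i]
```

'vvsivt'

i=0: skip
i=1: add 'v' → 'vv'
i=2: add 's' → 'vvs'
i=3: skip
i=4: add 'i' → 'vvsi'
i=5: add 'v' → 'vvsiv'
i=6: skip
i=7: add 't' → 'vvsivt'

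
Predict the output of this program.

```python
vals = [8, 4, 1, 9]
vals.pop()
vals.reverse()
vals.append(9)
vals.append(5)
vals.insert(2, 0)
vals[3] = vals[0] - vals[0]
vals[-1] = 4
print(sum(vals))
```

18

pop() removes 9 → [8, 4, 1]
reverse → [1, 4, 8]
append 9 → [1, 4, 8, 9]
append 5 → [1, 4, 8, 9, 5]
insert 0 at 2 → [1, 4, 0, 8, 9, 5]
vals[3] = vals[0]-vals[0] = 1-1 = 0 → [1, 4, 0, 0, 9, 5]
vals[-1] = 4 → [1, 4, 0, 0, 9, 4]
sum = 18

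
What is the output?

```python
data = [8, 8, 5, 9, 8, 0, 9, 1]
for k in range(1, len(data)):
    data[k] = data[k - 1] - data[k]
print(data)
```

k=1: data[1] = 8-8 = 0 → [8, 0, 5, 9, 8, 0, 9, 1]
k=2: data[2] = 0-5 = -5 → [8, 0, -5, 9, 8, 0, 9, 1]
k=3: data[3] = (-5)-9 = -14 → [8, 0, -5, -14, 8, 0, 9, 1]
k=4: data[4] = (-14)-8 = -22 → [8, 0, -5, -14, -22, 0, 9, 1]
k=5: data[5] = (-22)-0 = -22 → [8, 0, -5, -14, -22, -22, 9, 1]
k=6: data[6] = (-22)-9 = -31 → [8, 0, -5, -14, -22, -22, -31, 1]
k=7: data[7] = (-31)-1 = -32 → [8, 0, -5, -14, -22, -22, -31, -32]

[8, 0, -5, -14, -22, -22, -31, -32]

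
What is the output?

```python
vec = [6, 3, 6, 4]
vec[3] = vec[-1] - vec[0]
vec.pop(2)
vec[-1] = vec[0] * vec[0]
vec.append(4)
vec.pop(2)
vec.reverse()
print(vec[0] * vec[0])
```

16

vec[3] = vec[-1]-vec[0] = 4-6 = -2 → [6, 3, 6, -2]
pop(2) removes 6 → [6, 3, -2]
vec[-1] = vec[0]*vec[0] = 6*6 = 36 → [6, 3, 36]
append 4 → [6, 3, 36, 4]
pop(2) removes 36 → [6, 3, 4]
reverse → [4, 3, 6]
vec[0]*vec[0] = 4*4 = 16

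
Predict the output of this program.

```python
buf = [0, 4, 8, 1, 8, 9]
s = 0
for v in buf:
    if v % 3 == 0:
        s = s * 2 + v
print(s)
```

v=0: %3==0, s = 0*2+0 = 0
v=4: not %3==0
v=8: not %3==0
v=1: not %3==0
v=8: not %3==0
v=9: %3==0, s = 0*2+9 = 9

9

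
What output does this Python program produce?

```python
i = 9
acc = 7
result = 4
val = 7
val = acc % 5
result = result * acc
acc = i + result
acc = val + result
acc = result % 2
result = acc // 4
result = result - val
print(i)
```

9

val = 7%5 = 2
result = 4*7 = 28
acc = 9+28 = 37
acc = 2+28 = 30
acc = 28%2 = 0
result = 0//4 = 0
result = 0-2 = -2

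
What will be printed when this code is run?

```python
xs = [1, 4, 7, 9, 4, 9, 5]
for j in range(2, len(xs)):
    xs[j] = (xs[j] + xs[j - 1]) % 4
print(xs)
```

[1, 4, 3, 0, 0, 1, 2]

j=2: xs[2] = (7+4)%4 = 3 → [1, 4, 3, 9, 4, 9, 5]
j=3: xs[3] = (9+3)%4 = 0 → [1, 4, 3, 0, 4, 9, 5]
j=4: xs[4] = (4+0)%4 = 0 → [1, 4, 3, 0, 0, 9, 5]
j=5: xs[5] = (9+0)%4 = 1 → [1, 4, 3, 0, 0, 1, 5]
j=6: xs[6] = (5+1)%4 = 2 → [1, 4, 3, 0, 0, 1, 2]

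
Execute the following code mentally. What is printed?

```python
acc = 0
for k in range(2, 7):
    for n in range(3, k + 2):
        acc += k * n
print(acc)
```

315

k=2,n=3: acc = 0+6 = 6
k=3,n=3: acc = 6+9 = 15
k=3,n=4: acc = 15+12 = 27
k=4,n=3: acc = 27+12 = 39
k=4,n=4: acc = 39+16 = 55
k=4,n=5: acc = 55+20 = 75
k=5,n=3: acc = 75+15 = 90
k=5,n=4: acc = 90+20 = 110
k=5,n=5: acc = 110+25 = 135
k=5,n=6: acc = 135+30 = 165
k=6,n=3: acc = 165+18 = 183
k=6,n=4: acc = 183+24 = 207
k=6,n=5: acc = 207+30 = 237
k=6,n=6: acc = 237+36 = 273
k=6,n=7: acc = 273+42 = 315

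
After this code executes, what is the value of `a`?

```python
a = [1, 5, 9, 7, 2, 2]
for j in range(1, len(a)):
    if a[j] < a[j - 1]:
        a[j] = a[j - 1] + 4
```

[1, 5, 9, 13, 17, 21]

j=1: 5>=1, unchanged → [1, 5, 9, 7, 2, 2]
j=2: 9>=5, unchanged → [1, 5, 9, 7, 2, 2]
j=3: 7<9, a[3] = 9+4 = 13 → [1, 5, 9, 13, 2, 2]
j=4: 2<13, a[4] = 13+4 = 17 → [1, 5, 9, 13, 17, 2]
j=5: 2<17, a[5] = 17+4 = 21 → [1, 5, 9, 13, 17, 21]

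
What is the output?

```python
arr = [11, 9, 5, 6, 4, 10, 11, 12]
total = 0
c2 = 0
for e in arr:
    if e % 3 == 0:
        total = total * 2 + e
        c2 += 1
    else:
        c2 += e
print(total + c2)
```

104

e=11: not %3==0; c2=11
e=9: %3==0, total = 0*2+9 = 9; c2=12
e=5: not %3==0; c2=17
e=6: %3==0, total = 9*2+6 = 24; c2=18
e=4: not %3==0; c2=22
e=10: not %3==0; c2=32
e=11: not %3==0; c2=43
e=12: %3==0, total = 24*2+12 = 60; c2=44
total+c2 = 60+44 = 104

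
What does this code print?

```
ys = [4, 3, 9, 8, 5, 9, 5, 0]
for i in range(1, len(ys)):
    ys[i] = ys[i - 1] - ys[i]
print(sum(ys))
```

i=1: ys[1] = 4-3 = 1 → [4, 1, 9, 8, 5, 9, 5, 0]
i=2: ys[2] = 1-9 = -8 → [4, 1, -8, 8, 5, 9, 5, 0]
i=3: ys[3] = (-8)-8 = -16 → [4, 1, -8, -16, 5, 9, 5, 0]
i=4: ys[4] = (-16)-5 = -21 → [4, 1, -8, -16, -21, 9, 5, 0]
i=5: ys[5] = (-21)-9 = -30 → [4, 1, -8, -16, -21, -30, 5, 0]
i=6: ys[6] = (-30)-5 = -35 → [4, 1, -8, -16, -21, -30, -35, 0]
i=7: ys[7] = (-35)-0 = -35 → [4, 1, -8, -16, -21, -30, -35, -35]
sum = -140

-140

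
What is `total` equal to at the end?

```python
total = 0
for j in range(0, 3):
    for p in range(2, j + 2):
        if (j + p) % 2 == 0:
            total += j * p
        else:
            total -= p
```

-1

j=1,p=2: odd sum, total = 0-2 = -2
j=2,p=2: even sum, total = (-2)+4 = 2
j=2,p=3: odd sum, total = 2-3 = -1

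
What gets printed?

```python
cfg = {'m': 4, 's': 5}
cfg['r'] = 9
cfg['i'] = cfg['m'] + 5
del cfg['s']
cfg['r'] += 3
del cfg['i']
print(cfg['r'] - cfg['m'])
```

cfg['r'] = 9 → {'m': 4, 's': 5, 'r': 9}
cfg['i'] = cfg['m']+5 = 9 → {'m': 4, 's': 5, 'r': 9, 'i': 9}
del 's' → {'m': 4, 'r': 9, 'i': 9}
cfg['r'] = 9+3 = 12 → {'m': 4, 'r': 12, 'i': 9}
del 'i' → {'m': 4, 'r': 12}
cfg['r']-cfg['m'] = 12-4 = 8

8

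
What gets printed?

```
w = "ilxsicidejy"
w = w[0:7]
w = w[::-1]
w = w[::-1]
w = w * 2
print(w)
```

slice [0:7] → 'ilxsici'
reverse → 'icisxli'
reverse → 'ilxsici'
repeat ×2 → 'ilxsiciilxsici'

ilxsiciilxsici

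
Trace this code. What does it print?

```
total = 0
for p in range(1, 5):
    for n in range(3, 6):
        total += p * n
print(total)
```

120

p=1,n=3: total = 0+3 = 3
p=1,n=4: total = 3+4 = 7
p=1,n=5: total = 7+5 = 12
p=2,n=3: total = 12+6 = 18
p=2,n=4: total = 18+8 = 26
p=2,n=5: total = 26+10 = 36
p=3,n=3: total = 36+9 = 45
p=3,n=4: total = 45+12 = 57
p=3,n=5: total = 57+15 = 72
p=4,n=3: total = 72+12 = 84
p=4,n=4: total = 84+16 = 100
p=4,n=5: total = 100+20 = 120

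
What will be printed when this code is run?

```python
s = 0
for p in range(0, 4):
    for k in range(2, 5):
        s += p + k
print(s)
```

54

p=0,k=2: s = 0+2 = 2
p=0,k=3: s = 2+3 = 5
p=0,k=4: s = 5+4 = 9
p=1,k=2: s = 9+3 = 12
p=1,k=3: s = 12+4 = 16
p=1,k=4: s = 16+5 = 21
p=2,k=2: s = 21+4 = 25
p=2,k=3: s = 25+5 = 30
p=2,k=4: s = 30+6 = 36
p=3,k=2: s = 36+5 = 41
p=3,k=3: s = 41+6 = 47
p=3,k=4: s = 47+7 = 54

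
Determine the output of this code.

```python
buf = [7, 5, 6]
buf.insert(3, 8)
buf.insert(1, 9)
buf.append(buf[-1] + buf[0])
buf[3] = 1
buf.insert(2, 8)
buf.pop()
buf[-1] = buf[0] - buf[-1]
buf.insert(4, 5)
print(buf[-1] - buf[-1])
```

0

insert 8 at 3 → [7, 5, 6, 8]
insert 9 at 1 → [7, 9, 5, 6, 8]
append buf[-1]+buf[0] = 8+7 = 15 → [7, 9, 5, 6, 8, 15]
buf[3] = 1 → [7, 9, 5, 1, 8, 15]
insert 8 at 2 → [7, 9, 8, 5, 1, 8, 15]
pop() removes 15 → [7, 9, 8, 5, 1, 8]
buf[-1] = buf[0]-buf[-1] = 7-8 = -1 → [7, 9, 8, 5, 1, -1]
insert 5 at 4 → [7, 9, 8, 5, 5, 1, -1]
buf[-1]-buf[-1] = (-1)-(-1) = 0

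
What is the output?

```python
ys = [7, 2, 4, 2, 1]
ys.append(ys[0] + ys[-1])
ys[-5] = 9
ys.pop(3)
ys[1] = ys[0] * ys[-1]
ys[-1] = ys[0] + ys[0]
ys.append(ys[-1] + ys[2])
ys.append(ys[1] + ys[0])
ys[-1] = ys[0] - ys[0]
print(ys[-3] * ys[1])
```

append ys[0]+ys[-1] = 7+1 = 8 → [7, 2, 4, 2, 1, 8]
ys[-5] = 9 → [7, 9, 4, 2, 1, 8]
pop(3) removes 2 → [7, 9, 4, 1, 8]
ys[1] = ys[0]*ys[-1] = 7*8 = 56 → [7, 56, 4, 1, 8]
ys[-1] = ys[0]+ys[0] = 7+7 = 14 → [7, 56, 4, 1, 14]
append ys[-1]+ys[2] = 14+4 = 18 → [7, 56, 4, 1, 14, 18]
append ys[1]+ys[0] = 56+7 = 63 → [7, 56, 4, 1, 14, 18, 63]
ys[-1] = ys[0]-ys[0] = 7-7 = 0 → [7, 56, 4, 1, 14, 18, 0]
ys[-3]*ys[1] = 14*56 = 784

784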